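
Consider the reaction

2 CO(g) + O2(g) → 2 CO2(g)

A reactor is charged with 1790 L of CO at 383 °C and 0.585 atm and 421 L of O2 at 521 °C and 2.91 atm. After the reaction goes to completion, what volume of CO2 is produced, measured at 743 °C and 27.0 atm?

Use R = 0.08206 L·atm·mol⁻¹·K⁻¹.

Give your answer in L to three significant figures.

n(CO) = PV/RT = (0.585 × 1790) / (0.08206 × 656.15) = 19.45 mol
n(O2) = PV/RT = (2.91 × 421) / (0.08206 × 794.15) = 18.80 mol
For 19.45 mol CO, stoichiometry requires (1/2) × 19.45 = 9.725 mol O2; 18.80 mol is available, so CO is limiting.
n(CO2) = (2/2) × 19.45 = 19.45 mol
V(CO2) = nRT/P = 19.45 × 0.08206 × 1016.15 / 27.0 = 60.07 L

60.1 L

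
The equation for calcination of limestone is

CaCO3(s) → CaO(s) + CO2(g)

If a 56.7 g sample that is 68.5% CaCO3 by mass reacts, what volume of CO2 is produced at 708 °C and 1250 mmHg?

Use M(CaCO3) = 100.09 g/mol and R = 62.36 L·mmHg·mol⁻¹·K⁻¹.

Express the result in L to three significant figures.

19.0 L

mass of CaCO3 = 56.7 × 68.5/100 = 38.84 g
n(CaCO3) = 38.84 / 100.09 = 0.3881 mol
n(CO2) = (1/1) × 0.3881 = 0.3881 mol
V = nRT/P = 0.3881 × 62.36 × 981.15 / 1250 = 19.00 L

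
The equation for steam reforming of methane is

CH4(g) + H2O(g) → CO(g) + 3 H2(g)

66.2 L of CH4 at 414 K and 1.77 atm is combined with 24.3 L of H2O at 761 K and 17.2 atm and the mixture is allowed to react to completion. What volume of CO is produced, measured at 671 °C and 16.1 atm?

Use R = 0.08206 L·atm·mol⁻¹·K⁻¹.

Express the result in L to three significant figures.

16.6 L

n(CH4) = PV/RT = (1.77 × 66.2) / (0.08206 × 414) = 3.449 mol
n(H2O) = PV/RT = (17.2 × 24.3) / (0.08206 × 761) = 6.693 mol
For 3.449 mol CH4, stoichiometry requires (1/1) × 3.449 = 3.449 mol H2O; 6.693 mol is available, so CH4 is limiting.
n(CO) = (1/1) × 3.449 = 3.449 mol
V(CO) = nRT/P = 3.449 × 0.08206 × 944.15 / 16.1 = 16.60 L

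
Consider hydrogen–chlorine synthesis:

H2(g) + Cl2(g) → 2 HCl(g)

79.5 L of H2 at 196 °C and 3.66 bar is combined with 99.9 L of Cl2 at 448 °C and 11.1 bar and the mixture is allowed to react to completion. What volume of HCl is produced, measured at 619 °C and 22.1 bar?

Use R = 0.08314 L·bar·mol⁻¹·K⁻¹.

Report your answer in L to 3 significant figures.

n(H2) = PV/RT = (3.66 × 79.5) / (0.08314 × 469.15) = 7.460 mol
n(Cl2) = PV/RT = (11.1 × 99.9) / (0.08314 × 721.15) = 18.49 mol
For 7.460 mol H2, stoichiometry requires (1/1) × 7.460 = 7.460 mol Cl2; 18.49 mol is available, so H2 is limiting.
n(HCl) = (2/1) × 7.460 = 14.92 mol
V(HCl) = nRT/P = 14.92 × 0.08314 × 892.15 / 22.1 = 50.08 L

50.1 L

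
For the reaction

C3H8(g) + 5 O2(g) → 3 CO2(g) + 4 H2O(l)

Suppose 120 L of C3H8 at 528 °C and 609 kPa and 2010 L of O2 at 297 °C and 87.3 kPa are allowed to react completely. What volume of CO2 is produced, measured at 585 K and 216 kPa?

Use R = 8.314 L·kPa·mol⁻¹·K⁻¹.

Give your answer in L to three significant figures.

n(C3H8) = PV/RT = (609 × 120) / (8.314 × 801.15) = 10.97 mol
n(O2) = PV/RT = (87.3 × 2010) / (8.314 × 570.15) = 37.02 mol
For 10.97 mol C3H8, stoichiometry requires (5/1) × 10.97 = 54.85 mol O2; 37.02 mol is available, so O2 is limiting.
n(CO2) = (3/5) × 37.02 = 22.21 mol
V(CO2) = nRT/P = 22.21 × 8.314 × 585 / 216 = 500.1 L

500 L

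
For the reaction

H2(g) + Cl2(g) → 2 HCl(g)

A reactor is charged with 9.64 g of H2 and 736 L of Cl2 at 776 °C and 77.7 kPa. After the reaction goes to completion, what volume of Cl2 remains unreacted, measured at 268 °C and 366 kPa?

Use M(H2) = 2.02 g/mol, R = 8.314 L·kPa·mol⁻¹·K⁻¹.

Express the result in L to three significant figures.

n(H2) = 9.64 / 2.02 = 4.772 mol
n(Cl2) = PV/RT = (77.7 × 736) / (8.314 × 1049.15) = 6.556 mol
For 4.772 mol H2, stoichiometry requires (1/1) × 4.772 = 4.772 mol Cl2; 6.556 mol is available, so H2 is limiting.
n(Cl2) consumed = (1/1) × 4.772 = 4.772 mol; remaining = 6.556 − 4.772 = 1.784 mol
V(Cl2) = nRT/P = 1.784 × 8.314 × 541.15 / 366 = 21.93 L

21.9 L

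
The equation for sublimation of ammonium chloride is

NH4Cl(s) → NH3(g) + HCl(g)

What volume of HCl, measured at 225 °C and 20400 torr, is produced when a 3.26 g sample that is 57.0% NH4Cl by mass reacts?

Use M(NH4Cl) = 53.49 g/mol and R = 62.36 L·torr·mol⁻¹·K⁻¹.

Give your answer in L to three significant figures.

0.0529 L

mass of NH4Cl = 3.26 × 57.0/100 = 1.858 g
n(NH4Cl) = 1.858 / 53.49 = 0.03474 mol
n(HCl) = (1/1) × 0.03474 = 0.03474 mol
V = nRT/P = 0.03474 × 62.36 × 498.15 / 20400 = 0.05290 L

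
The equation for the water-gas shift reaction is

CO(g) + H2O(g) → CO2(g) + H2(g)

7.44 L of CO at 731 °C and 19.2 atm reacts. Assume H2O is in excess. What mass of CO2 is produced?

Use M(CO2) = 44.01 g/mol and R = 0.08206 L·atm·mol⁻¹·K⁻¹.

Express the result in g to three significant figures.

76.3 g

n(CO) = PV/RT = (19.2 × 7.44) / (0.08206 × 1004.15) = 1.734 mol
n(CO2) = (1/1) × 1.734 = 1.734 mol
m(CO2) = 1.734 × 44.01 = 76.31 g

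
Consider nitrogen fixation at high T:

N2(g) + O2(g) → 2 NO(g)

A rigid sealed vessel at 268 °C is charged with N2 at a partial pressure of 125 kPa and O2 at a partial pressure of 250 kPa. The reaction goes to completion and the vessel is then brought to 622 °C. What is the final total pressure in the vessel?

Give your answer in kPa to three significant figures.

620 kPa

At constant V, partial pressures at 268 °C are proportional to moles, so apply stoichiometry directly to pressures.
P(O2) required for 125 kPa of N2 = (1/1) × 125 = 125.0 kPa; available 250 kPa, so N2 is limiting.
P(O2) remaining = 250 − (1/1) × 125 = 125.0 kPa
P(gaseous products) = (2)/1 × 125 = 250.0 kPa
P_total at 268 °C = 125.0 + 250.0 = 375.0 kPa
Scaling to 622 °C: P = 375.0 × 895.15/541.15 = 620.3 kPa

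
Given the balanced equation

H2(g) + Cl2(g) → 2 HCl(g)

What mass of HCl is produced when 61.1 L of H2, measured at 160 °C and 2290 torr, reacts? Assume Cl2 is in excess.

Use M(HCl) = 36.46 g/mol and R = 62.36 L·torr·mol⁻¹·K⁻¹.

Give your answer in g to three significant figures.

n(H2) = PV/RT = (2290 × 61.1) / (62.36 × 433.15) = 5.180 mol
n(HCl) = (2/1) × 5.180 = 10.36 mol
m(HCl) = 10.36 × 36.46 = 377.7 g

378 g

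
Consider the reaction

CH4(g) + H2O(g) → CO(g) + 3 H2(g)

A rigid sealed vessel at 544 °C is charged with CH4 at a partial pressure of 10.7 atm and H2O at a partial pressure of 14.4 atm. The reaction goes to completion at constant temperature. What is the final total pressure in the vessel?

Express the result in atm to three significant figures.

46.5 atm

Because the vessel is rigid and T is held at 544 °C, work the stoichiometry in partial pressures (P_i = n_iRT/V).
P(H2O) required for 10.7 atm of CH4 = (1/1) × 10.7 = 10.70 atm; available 14.4 atm, so CH4 is limiting.
P(H2O) remaining = 14.4 − (1/1) × 10.7 = 3.700 atm
P(gaseous products) = (1+3)/1 × 10.7 = 42.80 atm
P_total at 544 °C = 3.700 + 42.80 = 46.50 atm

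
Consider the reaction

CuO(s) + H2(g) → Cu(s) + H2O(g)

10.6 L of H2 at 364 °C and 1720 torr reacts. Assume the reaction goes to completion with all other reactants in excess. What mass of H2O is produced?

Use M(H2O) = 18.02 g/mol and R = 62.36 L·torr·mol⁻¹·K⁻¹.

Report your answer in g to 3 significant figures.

8.27 g

n(H2) = PV/RT = (1720 × 10.6) / (62.36 × 637.15) = 0.4589 mol
n(H2O) = (1/1) × 0.4589 = 0.4589 mol
m(H2O) = 0.4589 × 18.02 = 8.269 g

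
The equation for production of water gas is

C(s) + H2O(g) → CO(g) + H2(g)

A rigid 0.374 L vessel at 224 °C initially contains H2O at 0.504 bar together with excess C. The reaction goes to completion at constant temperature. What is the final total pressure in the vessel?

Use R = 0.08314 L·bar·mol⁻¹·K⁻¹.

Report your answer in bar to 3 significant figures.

1.01 bar

Rigid vessel, constant T ⇒ P scales with total gas moles (1 → 2).
P_final = (2/1) × 0.504 = 1.008 bar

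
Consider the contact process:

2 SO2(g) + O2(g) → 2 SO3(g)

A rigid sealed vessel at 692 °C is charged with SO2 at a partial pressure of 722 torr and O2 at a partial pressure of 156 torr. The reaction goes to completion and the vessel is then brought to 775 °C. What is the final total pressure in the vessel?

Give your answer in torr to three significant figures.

784 torr

With V and T fixed, P_i ∝ n_i, so the mole ratios apply directly to partial pressures at 692 °C.
P(O2) required for 722 torr of SO2 = (1/2) × 722 = 361.0 torr; available 156 torr, so O2 is limiting.
P(SO2) remaining = 722 − (2/1) × 156 = 410.0 torr
P(gaseous products) = (2)/1 × 156 = 312.0 torr
P_total at 692 °C = 410.0 + 312.0 = 722.0 torr
Scaling to 775 °C: P = 722.0 × 1048.15/965.15 = 784.1 torr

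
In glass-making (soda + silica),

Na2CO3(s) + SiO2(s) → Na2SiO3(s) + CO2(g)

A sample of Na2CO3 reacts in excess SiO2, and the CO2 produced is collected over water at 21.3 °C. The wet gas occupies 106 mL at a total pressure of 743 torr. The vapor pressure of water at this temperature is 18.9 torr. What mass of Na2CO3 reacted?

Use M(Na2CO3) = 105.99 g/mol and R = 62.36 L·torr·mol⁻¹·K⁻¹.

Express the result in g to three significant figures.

P(CO2) = 743 − 18.9 = 724.1 torr
n(CO2) = PV/RT = (724.1 × 0.1060) / (62.36 × 294.45) = 0.004180 mol
n(Na2CO3) = (1/1) × 0.004180 = 0.004180 mol
m(Na2CO3) = 0.004180 × 105.99 = 0.4430 g

0.443 g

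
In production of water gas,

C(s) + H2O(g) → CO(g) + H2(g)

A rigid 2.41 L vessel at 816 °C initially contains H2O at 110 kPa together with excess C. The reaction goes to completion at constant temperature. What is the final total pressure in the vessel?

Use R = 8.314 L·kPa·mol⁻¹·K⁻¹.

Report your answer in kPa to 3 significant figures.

220 kPa

Since T and V are fixed, P_final/P_initial = n_final/n_initial = 2/1.
P_final = (2/1) × 110 = 220.0 kPa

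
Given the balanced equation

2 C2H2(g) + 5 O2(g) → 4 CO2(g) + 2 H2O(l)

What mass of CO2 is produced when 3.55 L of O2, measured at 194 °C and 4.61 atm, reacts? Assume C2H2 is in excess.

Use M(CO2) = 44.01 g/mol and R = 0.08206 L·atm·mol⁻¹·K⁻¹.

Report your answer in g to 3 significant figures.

15.0 g

n(O2) = PV/RT = (4.61 × 3.55) / (0.08206 × 467.15) = 0.4269 mol
n(CO2) = (4/5) × 0.4269 = 0.3415 mol
m(CO2) = 0.3415 × 44.01 = 15.03 g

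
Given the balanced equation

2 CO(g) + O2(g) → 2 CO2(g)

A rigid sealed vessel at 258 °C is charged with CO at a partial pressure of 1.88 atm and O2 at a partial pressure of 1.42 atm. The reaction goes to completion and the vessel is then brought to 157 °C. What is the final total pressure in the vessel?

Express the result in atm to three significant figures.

Because the vessel is rigid and T is held at 258 °C, work the stoichiometry in partial pressures (P_i = n_iRT/V).
P(O2) required for 1.88 atm of CO = (1/2) × 1.88 = 0.9400 atm; available 1.42 atm, so CO is limiting.
P(O2) remaining = 1.42 − (1/2) × 1.88 = 0.4800 atm
P(gaseous products) = (2)/2 × 1.88 = 1.880 atm
P_total at 258 °C = 0.4800 + 1.880 = 2.360 atm
Scaling to 157 °C: P = 2.360 × 430.15/531.15 = 1.911 atm

1.91 atm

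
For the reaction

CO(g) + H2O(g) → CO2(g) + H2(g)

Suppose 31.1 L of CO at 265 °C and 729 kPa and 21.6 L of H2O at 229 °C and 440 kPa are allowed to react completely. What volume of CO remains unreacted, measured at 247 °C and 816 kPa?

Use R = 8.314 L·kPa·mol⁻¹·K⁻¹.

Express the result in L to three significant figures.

n(CO) = PV/RT = (729 × 31.1) / (8.314 × 538.15) = 5.067 mol
n(H2O) = PV/RT = (440 × 21.6) / (8.314 × 502.15) = 2.276 mol
For 5.067 mol CO, stoichiometry requires (1/1) × 5.067 = 5.067 mol H2O; 2.276 mol is available, so H2O is limiting.
n(CO) consumed = (1/1) × 2.276 = 2.276 mol; remaining = 5.067 − 2.276 = 2.791 mol
V(CO) = nRT/P = 2.791 × 8.314 × 520.15 / 816 = 14.79 L

14.8 L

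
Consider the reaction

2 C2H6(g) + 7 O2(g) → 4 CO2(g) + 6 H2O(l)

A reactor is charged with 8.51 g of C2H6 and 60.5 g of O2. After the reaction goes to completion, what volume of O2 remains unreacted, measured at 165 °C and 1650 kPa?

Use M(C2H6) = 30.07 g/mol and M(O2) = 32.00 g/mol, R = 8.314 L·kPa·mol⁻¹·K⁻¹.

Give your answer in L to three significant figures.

n(C2H6) = 8.51 / 30.07 = 0.2830 mol
n(O2) = 60.5 / 32.00 = 1.891 mol
For 0.2830 mol C2H6, stoichiometry requires (7/2) × 0.2830 = 0.9905 mol O2; 1.891 mol is available, so C2H6 is limiting.
n(O2) consumed = (7/2) × 0.2830 = 0.9905 mol; remaining = 1.891 − 0.9905 = 0.9005 mol
V(O2) = nRT/P = 0.9005 × 8.314 × 438.15 / 1650 = 1.988 L

1.99 L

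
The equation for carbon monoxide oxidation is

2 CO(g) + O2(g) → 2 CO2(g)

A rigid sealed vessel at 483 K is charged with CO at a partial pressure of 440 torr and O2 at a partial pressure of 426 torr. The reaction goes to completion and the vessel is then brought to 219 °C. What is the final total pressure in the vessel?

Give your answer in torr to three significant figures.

658 torr

At constant V, partial pressures at 483 K are proportional to moles, so apply stoichiometry directly to pressures.
P(O2) required for 440 torr of CO = (1/2) × 440 = 220.0 torr; available 426 torr, so CO is limiting.
P(O2) remaining = 426 − (1/2) × 440 = 206.0 torr
P(gaseous products) = (2)/2 × 440 = 440.0 torr
P_total at 483 K = 206.0 + 440.0 = 646.0 torr
Scaling to 219 °C: P = 646.0 × 492.15/483 = 658.2 torr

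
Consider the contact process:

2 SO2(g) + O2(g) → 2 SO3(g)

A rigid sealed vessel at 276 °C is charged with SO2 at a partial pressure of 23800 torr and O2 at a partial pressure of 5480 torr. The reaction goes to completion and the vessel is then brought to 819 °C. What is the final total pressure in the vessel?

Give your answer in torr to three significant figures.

At constant V, partial pressures at 276 °C are proportional to moles, so apply stoichiometry directly to pressures.
P(O2) required for 23800 torr of SO2 = (1/2) × 23800 = 11900 torr; available 5480 torr, so O2 is limiting.
P(SO2) remaining = 23800 − (2/1) × 5480 = 12840 torr
P(gaseous products) = (2)/1 × 5480 = 10960 torr
P_total at 276 °C = 12840 + 10960 = 23800 torr
Scaling to 819 °C: P = 23800 × 1092.15/549.15 = 47330 torr

47300 torr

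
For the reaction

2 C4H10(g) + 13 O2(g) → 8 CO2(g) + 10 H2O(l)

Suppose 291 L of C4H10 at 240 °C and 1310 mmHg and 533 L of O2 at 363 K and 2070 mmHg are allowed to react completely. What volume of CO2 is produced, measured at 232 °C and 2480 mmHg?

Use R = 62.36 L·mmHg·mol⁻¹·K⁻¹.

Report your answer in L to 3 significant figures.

381 L

n(C4H10) = PV/RT = (1310 × 291) / (62.36 × 513.15) = 11.91 mol
n(O2) = PV/RT = (2070 × 533) / (62.36 × 363) = 48.74 mol
For 11.91 mol C4H10, stoichiometry requires (13/2) × 11.91 = 77.42 mol O2; 48.74 mol is available, so O2 is limiting.
n(CO2) = (8/13) × 48.74 = 29.99 mol
V(CO2) = nRT/P = 29.99 × 62.36 × 505.15 / 2480 = 380.9 L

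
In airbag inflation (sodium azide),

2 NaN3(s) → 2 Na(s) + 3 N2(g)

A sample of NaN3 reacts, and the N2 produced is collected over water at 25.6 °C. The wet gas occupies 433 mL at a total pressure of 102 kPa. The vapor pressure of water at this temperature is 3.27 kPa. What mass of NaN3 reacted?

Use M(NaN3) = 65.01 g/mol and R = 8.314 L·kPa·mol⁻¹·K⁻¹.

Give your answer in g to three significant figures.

0.746 g

P(N2) = 102 − 3.27 = 98.73 kPa
n(N2) = PV/RT = (98.73 × 0.4330) / (8.314 × 298.75) = 0.01721 mol
n(NaN3) = (2/3) × 0.01721 = 0.01147 mol
m(NaN3) = 0.01147 × 65.01 = 0.7457 g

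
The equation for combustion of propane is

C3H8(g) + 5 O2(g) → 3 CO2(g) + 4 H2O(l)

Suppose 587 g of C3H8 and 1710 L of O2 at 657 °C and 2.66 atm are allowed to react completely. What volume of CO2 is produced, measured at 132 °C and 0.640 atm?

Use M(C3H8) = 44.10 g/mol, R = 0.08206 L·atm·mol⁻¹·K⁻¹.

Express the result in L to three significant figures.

n(C3H8) = 587 / 44.10 = 13.31 mol
n(O2) = PV/RT = (2.66 × 1710) / (0.08206 × 930.15) = 59.59 mol
For 13.31 mol C3H8, stoichiometry requires (5/1) × 13.31 = 66.55 mol O2; 59.59 mol is available, so O2 is limiting.
n(CO2) = (3/5) × 59.59 = 35.75 mol
V(CO2) = nRT/P = 35.75 × 0.08206 × 405.15 / 0.640 = 1857 L

1860 L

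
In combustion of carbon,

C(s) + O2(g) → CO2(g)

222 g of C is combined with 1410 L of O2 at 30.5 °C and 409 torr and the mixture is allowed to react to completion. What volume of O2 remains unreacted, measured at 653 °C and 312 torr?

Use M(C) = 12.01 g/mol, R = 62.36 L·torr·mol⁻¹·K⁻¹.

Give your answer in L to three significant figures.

n(C) = 222 / 12.01 = 18.48 mol
n(O2) = PV/RT = (409 × 1410) / (62.36 × 303.65) = 30.46 mol
For 18.48 mol C, stoichiometry requires (1/1) × 18.48 = 18.48 mol O2; 30.46 mol is available, so C is limiting.
n(O2) consumed = (1/1) × 18.48 = 18.48 mol; remaining = 30.46 − 18.48 = 11.98 mol
V(O2) = nRT/P = 11.98 × 62.36 × 926.15 / 312 = 2218 L

2220 L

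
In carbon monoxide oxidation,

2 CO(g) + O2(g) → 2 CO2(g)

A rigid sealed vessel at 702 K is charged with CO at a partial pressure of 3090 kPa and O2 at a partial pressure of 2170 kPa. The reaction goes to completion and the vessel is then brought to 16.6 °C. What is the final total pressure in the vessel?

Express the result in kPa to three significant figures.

1530 kPa

At constant V, partial pressures at 702 K are proportional to moles, so apply stoichiometry directly to pressures.
P(O2) required for 3090 kPa of CO = (1/2) × 3090 = 1545 kPa; available 2170 kPa, so CO is limiting.
P(O2) remaining = 2170 − (1/2) × 3090 = 625.0 kPa
P(gaseous products) = (2)/2 × 3090 = 3090 kPa
P_total at 702 K = 625.0 + 3090 = 3715 kPa
Scaling to 16.6 °C: P = 3715 × 289.75/702 = 1533 kPa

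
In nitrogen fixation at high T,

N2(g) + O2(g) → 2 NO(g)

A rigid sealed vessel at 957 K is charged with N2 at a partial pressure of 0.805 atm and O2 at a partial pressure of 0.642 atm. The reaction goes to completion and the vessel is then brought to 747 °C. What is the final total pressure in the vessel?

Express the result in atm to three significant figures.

1.54 atm

At constant V, partial pressures at 957 K are proportional to moles, so apply stoichiometry directly to pressures.
P(O2) required for 0.805 atm of N2 = (1/1) × 0.805 = 0.8050 atm; available 0.642 atm, so O2 is limiting.
P(N2) remaining = 0.805 − (1/1) × 0.642 = 0.1630 atm
P(gaseous products) = (2)/1 × 0.642 = 1.284 atm
P_total at 957 K = 0.1630 + 1.284 = 1.447 atm
Scaling to 747 °C: P = 1.447 × 1020.15/957 = 1.542 atm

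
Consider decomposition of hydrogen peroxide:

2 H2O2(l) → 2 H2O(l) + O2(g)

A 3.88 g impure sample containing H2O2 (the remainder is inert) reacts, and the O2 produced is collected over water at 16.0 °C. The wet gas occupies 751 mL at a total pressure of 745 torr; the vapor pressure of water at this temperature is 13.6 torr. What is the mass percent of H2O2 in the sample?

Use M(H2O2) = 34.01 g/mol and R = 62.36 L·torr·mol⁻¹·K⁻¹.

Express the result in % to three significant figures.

P(O2) = 745 − 13.6 = 731.4 torr
n(O2) = PV/RT = (731.4 × 0.7510) / (62.36 × 289.15) = 0.03046 mol
n(H2O2) = (2/1) × 0.03046 = 0.06092 mol
m(H2O2) = 0.06092 × 34.01 = 2.072 g
%H2O2 = 2.072 / 3.88 × 100 = 53.40%

53.4 %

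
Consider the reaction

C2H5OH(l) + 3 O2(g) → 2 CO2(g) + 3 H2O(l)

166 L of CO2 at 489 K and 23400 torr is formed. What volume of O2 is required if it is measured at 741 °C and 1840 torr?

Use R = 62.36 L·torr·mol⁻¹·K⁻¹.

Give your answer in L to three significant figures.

6570 L

n(CO2) = PV/RT = (23400 × 166) / (62.36 × 489) = 127.4 mol
n(O2) = (3/2) × 127.4 = 191.1 mol
V = nRT/P = 191.1 × 62.36 × 1014.15 / 1840 = 6568 L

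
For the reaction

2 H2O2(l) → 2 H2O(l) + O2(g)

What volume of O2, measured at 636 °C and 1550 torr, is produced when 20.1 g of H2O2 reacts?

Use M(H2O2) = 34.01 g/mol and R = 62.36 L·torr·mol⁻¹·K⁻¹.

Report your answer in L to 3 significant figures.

10.8 L

n(H2O2) = 20.10 / 34.01 = 0.5910 mol
n(O2) = (1/2) × 0.5910 = 0.2955 mol
V = nRT/P = 0.2955 × 62.36 × 909.15 / 1550 = 10.81 L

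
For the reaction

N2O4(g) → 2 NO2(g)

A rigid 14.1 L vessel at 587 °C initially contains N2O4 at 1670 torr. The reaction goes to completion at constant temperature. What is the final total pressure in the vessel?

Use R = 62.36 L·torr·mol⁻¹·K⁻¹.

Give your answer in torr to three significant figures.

Since T and V are fixed, P_final/P_initial = n_final/n_initial = 2/1.
P_final = (2/1) × 1670 = 3340 torr

3340 torr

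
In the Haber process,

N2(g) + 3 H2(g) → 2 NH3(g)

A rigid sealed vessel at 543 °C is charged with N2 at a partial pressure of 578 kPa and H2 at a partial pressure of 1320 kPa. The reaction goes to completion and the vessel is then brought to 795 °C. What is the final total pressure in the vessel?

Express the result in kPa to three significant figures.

Because the vessel is rigid and T is held at 543 °C, work the stoichiometry in partial pressures (P_i = n_iRT/V).
P(H2) required for 578 kPa of N2 = (3/1) × 578 = 1734 kPa; available 1320 kPa, so H2 is limiting.
P(N2) remaining = 578 − (1/3) × 1320 = 138.0 kPa
P(gaseous products) = (2)/3 × 1320 = 880.0 kPa
P_total at 543 °C = 138.0 + 880.0 = 1018 kPa
Scaling to 795 °C: P = 1018 × 1068.15/816.15 = 1332 kPa

1330 kPa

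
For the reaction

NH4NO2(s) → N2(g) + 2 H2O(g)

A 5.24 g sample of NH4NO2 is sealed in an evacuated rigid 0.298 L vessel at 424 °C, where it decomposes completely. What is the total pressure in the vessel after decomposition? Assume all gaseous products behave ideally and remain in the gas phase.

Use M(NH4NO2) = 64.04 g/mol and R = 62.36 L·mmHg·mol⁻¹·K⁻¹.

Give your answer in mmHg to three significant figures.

n(NH4NO2) = 5.24 / 64.04 = 0.08182 mol
n(gas produced) = (3/1) × 0.08182 = 0.2455 mol
P = nRT/V = 0.2455 × 62.36 × 697.15 / 0.298 = 35820 mmHg

35800 mmHg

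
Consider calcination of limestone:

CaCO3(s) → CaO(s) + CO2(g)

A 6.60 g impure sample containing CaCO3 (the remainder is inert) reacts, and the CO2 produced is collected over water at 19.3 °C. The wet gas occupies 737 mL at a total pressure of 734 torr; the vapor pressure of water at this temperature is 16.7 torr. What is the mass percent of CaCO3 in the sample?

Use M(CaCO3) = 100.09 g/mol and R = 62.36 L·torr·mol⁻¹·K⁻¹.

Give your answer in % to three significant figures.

44.0 %

P(CO2) = 734 − 16.7 = 717.3 torr
n(CO2) = PV/RT = (717.3 × 0.7370) / (62.36 × 292.45) = 0.02899 mol
n(CaCO3) = (1/1) × 0.02899 = 0.02899 mol
m(CaCO3) = 0.02899 × 100.09 = 2.902 g
%CaCO3 = 2.902 / 6.60 × 100 = 43.97%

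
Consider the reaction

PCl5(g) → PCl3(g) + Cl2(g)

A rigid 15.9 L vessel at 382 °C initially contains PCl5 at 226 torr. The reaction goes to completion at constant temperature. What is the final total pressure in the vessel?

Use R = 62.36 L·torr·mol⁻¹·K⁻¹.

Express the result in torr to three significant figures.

At constant T and V, P ∝ n(gas): 1 mol gas → 2 mol gas.
P_final = (2/1) × 226 = 452.0 torr

452 torr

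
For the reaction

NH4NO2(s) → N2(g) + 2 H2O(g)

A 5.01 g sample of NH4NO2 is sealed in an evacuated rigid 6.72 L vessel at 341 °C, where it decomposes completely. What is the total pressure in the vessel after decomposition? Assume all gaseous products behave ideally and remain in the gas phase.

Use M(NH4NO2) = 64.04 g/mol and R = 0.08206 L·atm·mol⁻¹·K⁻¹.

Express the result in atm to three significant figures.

1.76 atm

n(NH4NO2) = 5.01 / 64.04 = 0.07823 mol
n(gas produced) = (3/1) × 0.07823 = 0.2347 mol
P = nRT/V = 0.2347 × 0.08206 × 614.15 / 6.72 = 1.760 atm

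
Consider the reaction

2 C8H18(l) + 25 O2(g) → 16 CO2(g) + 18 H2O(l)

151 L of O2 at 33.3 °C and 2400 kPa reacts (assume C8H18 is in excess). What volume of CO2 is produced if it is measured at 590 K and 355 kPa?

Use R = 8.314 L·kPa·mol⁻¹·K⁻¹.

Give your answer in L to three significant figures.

1260 L

n(O2) = PV/RT = (2400 × 151) / (8.314 × 306.45) = 142.2 mol
n(CO2) = (16/25) × 142.2 = 91.01 mol
V = nRT/P = 91.01 × 8.314 × 590 / 355 = 1258 L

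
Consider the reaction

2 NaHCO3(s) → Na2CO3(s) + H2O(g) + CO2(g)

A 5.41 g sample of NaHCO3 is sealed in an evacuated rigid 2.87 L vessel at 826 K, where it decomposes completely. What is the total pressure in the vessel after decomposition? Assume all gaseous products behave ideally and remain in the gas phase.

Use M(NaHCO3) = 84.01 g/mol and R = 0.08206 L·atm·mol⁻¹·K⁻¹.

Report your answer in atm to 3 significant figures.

1.52 atm

n(NaHCO3) = 5.41 / 84.01 = 0.06440 mol
n(gas produced) = (2/2) × 0.06440 = 0.06440 mol
P = nRT/V = 0.06440 × 0.08206 × 826 / 2.87 = 1.521 atm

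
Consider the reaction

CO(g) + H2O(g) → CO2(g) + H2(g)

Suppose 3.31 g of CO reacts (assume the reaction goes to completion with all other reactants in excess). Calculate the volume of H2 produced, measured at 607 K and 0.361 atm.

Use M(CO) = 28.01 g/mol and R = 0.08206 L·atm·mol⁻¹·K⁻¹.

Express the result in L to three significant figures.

16.3 L

n(CO) = 3.310 / 28.01 = 0.1182 mol
n(H2) = (1/1) × 0.1182 = 0.1182 mol
V = nRT/P = 0.1182 × 0.08206 × 607 / 0.361 = 16.31 L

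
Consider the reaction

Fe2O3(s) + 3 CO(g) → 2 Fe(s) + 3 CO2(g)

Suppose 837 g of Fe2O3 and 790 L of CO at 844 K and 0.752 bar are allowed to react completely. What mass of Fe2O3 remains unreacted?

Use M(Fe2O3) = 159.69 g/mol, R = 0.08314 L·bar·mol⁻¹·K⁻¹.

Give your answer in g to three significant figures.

386 g

n(Fe2O3) = 837 / 159.69 = 5.241 mol
n(CO) = PV/RT = (0.752 × 790) / (0.08314 × 844) = 8.466 mol
For 5.241 mol Fe2O3, stoichiometry requires (3/1) × 5.241 = 15.72 mol CO; 8.466 mol is available, so CO is limiting.
n(Fe2O3) consumed = (1/3) × 8.466 = 2.822 mol; remaining = 5.241 − 2.822 = 2.419 mol
m(Fe2O3) = 2.419 × 159.69 = 386.3 g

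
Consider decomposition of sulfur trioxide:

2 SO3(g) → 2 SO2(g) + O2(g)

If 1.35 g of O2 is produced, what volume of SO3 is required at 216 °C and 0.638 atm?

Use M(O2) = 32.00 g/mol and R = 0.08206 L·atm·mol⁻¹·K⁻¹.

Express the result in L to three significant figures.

5.31 L

n(O2) = 1.350 / 32.00 = 0.04219 mol
n(SO3) = (2/1) × 0.04219 = 0.08438 mol
V = nRT/P = 0.08438 × 0.08206 × 489.15 / 0.638 = 5.309 L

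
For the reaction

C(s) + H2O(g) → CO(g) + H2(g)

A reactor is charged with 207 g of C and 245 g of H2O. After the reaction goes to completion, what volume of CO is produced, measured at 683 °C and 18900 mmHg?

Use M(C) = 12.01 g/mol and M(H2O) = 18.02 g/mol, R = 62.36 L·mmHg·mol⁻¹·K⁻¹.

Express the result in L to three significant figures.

42.9 L

n(C) = 207 / 12.01 = 17.24 mol
n(H2O) = 245 / 18.02 = 13.60 mol
For 17.24 mol C, stoichiometry requires (1/1) × 17.24 = 17.24 mol H2O; 13.60 mol is available, so H2O is limiting.
n(CO) = (1/1) × 13.60 = 13.60 mol
V(CO) = nRT/P = 13.60 × 62.36 × 956.15 / 18900 = 42.91 L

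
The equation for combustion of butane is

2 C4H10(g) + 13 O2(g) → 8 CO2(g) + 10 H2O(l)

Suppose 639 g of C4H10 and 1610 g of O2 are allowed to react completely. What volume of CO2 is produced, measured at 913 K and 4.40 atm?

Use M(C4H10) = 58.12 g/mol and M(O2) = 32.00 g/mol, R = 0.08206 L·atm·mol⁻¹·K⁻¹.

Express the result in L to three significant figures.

527 L

n(C4H10) = 639 / 58.12 = 10.99 mol
n(O2) = 1610 / 32.00 = 50.31 mol
For 10.99 mol C4H10, stoichiometry requires (13/2) × 10.99 = 71.44 mol O2; 50.31 mol is available, so O2 is limiting.
n(CO2) = (8/13) × 50.31 = 30.96 mol
V(CO2) = nRT/P = 30.96 × 0.08206 × 913 / 4.40 = 527.2 L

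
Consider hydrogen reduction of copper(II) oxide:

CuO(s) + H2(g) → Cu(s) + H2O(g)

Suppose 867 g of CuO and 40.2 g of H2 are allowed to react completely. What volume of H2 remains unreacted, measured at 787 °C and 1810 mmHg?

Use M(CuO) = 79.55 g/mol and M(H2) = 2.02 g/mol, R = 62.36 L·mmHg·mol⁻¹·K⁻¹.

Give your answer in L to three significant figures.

329 L

n(CuO) = 867 / 79.55 = 10.90 mol
n(H2) = 40.2 / 2.02 = 19.90 mol
For 10.90 mol CuO, stoichiometry requires (1/1) × 10.90 = 10.90 mol H2; 19.90 mol is available, so CuO is limiting.
n(H2) consumed = (1/1) × 10.90 = 10.90 mol; remaining = 19.90 − 10.90 = 9.000 mol
V(H2) = nRT/P = 9.000 × 62.36 × 1060.15 / 1810 = 328.7 L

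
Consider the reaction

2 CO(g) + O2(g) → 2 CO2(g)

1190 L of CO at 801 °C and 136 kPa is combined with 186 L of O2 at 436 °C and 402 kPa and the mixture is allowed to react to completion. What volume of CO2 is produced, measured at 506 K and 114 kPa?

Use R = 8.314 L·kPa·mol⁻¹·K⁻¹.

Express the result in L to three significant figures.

n(CO) = PV/RT = (136 × 1190) / (8.314 × 1074.15) = 18.12 mol
n(O2) = PV/RT = (402 × 186) / (8.314 × 709.15) = 12.68 mol
For 18.12 mol CO, stoichiometry requires (1/2) × 18.12 = 9.060 mol O2; 12.68 mol is available, so CO is limiting.
n(CO2) = (2/2) × 18.12 = 18.12 mol
V(CO2) = nRT/P = 18.12 × 8.314 × 506 / 114 = 668.7 L

669 L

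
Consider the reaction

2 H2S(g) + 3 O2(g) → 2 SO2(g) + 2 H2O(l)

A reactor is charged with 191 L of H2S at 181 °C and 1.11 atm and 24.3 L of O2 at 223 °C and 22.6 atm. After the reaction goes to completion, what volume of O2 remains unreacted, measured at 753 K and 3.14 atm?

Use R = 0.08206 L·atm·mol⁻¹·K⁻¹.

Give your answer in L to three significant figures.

97.5 L

n(H2S) = PV/RT = (1.11 × 191) / (0.08206 × 454.15) = 5.689 mol
n(O2) = PV/RT = (22.6 × 24.3) / (0.08206 × 496.15) = 13.49 mol
For 5.689 mol H2S, stoichiometry requires (3/2) × 5.689 = 8.534 mol O2; 13.49 mol is available, so H2S is limiting.
n(O2) consumed = (3/2) × 5.689 = 8.534 mol; remaining = 13.49 − 8.534 = 4.956 mol
V(O2) = nRT/P = 4.956 × 0.08206 × 753 / 3.14 = 97.53 L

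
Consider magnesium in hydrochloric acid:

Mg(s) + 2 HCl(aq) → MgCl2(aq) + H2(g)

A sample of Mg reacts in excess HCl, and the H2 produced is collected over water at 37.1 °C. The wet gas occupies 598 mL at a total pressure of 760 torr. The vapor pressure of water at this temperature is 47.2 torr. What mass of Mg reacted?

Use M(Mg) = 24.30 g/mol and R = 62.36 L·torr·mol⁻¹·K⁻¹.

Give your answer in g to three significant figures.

0.535 g

P(H2) = 760 − 47.2 = 712.8 torr
n(H2) = PV/RT = (712.8 × 0.5980) / (62.36 × 310.25) = 0.02203 mol
n(Mg) = (1/1) × 0.02203 = 0.02203 mol
m(Mg) = 0.02203 × 24.30 = 0.5353 g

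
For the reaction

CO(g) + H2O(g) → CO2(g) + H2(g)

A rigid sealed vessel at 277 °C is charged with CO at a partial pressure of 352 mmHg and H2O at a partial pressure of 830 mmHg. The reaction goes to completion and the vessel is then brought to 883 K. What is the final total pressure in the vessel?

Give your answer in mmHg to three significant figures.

1900 mmHg

With V and T fixed, P_i ∝ n_i, so the mole ratios apply directly to partial pressures at 277 °C.
P(H2O) required for 352 mmHg of CO = (1/1) × 352 = 352.0 mmHg; available 830 mmHg, so CO is limiting.
P(H2O) remaining = 830 − (1/1) × 352 = 478.0 mmHg
P(gaseous products) = (1+1)/1 × 352 = 704.0 mmHg
P_total at 277 °C = 478.0 + 704.0 = 1182 mmHg
Scaling to 883 K: P = 1182 × 883/550.15 = 1897 mmHg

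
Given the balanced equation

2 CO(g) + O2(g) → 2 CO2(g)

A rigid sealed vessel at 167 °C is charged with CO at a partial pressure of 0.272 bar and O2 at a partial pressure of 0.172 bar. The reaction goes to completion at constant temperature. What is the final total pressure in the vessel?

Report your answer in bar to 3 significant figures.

0.308 bar

Because the vessel is rigid and T is held at 167 °C, work the stoichiometry in partial pressures (P_i = n_iRT/V).
P(O2) required for 0.272 bar of CO = (1/2) × 0.272 = 0.1360 bar; available 0.172 bar, so CO is limiting.
P(O2) remaining = 0.172 − (1/2) × 0.272 = 0.03600 bar
P(gaseous products) = (2)/2 × 0.272 = 0.2720 bar
P_total at 167 °C = 0.03600 + 0.2720 = 0.3080 bar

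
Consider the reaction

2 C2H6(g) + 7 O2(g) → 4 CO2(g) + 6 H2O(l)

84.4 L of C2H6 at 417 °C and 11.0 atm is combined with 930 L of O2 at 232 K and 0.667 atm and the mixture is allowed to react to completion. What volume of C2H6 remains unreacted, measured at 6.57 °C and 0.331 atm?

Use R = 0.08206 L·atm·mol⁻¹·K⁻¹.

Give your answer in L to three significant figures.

n(C2H6) = PV/RT = (11.0 × 84.4) / (0.08206 × 690.15) = 16.39 mol
n(O2) = PV/RT = (0.667 × 930) / (0.08206 × 232) = 32.58 mol
For 16.39 mol C2H6, stoichiometry requires (7/2) × 16.39 = 57.37 mol O2; 32.58 mol is available, so O2 is limiting.
n(C2H6) consumed = (2/7) × 32.58 = 9.309 mol; remaining = 16.39 − 9.309 = 7.081 mol
V(C2H6) = nRT/P = 7.081 × 0.08206 × 279.72 / 0.331 = 491.0 L

491 L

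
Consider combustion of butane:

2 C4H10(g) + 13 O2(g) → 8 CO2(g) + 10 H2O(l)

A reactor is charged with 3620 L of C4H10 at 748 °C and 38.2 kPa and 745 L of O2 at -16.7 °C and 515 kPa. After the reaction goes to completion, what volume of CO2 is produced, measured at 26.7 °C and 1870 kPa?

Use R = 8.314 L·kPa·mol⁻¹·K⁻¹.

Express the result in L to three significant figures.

86.9 L

n(C4H10) = PV/RT = (38.2 × 3620) / (8.314 × 1021.15) = 16.29 mol
n(O2) = PV/RT = (515 × 745) / (8.314 × 256.45) = 179.9 mol
For 16.29 mol C4H10, stoichiometry requires (13/2) × 16.29 = 105.9 mol O2; 179.9 mol is available, so C4H10 is limiting.
n(CO2) = (8/2) × 16.29 = 65.16 mol
V(CO2) = nRT/P = 65.16 × 8.314 × 299.85 / 1870 = 86.87 L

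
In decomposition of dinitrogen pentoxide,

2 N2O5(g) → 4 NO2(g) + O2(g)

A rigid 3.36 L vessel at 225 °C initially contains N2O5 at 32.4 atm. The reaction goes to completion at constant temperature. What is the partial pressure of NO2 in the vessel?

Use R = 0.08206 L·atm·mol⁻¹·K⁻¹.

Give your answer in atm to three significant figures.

n(N2O5)₀ = PV/RT = (32.4 × 3.36) / (0.08206 × 498.15) = 2.663 mol
n(NO2) = (4/2) × 2.663 = 5.326 mol
P(NO2) = nRT/V = 5.326 × 0.08206 × 498.15 / 3.36 = 64.80 atm

64.8 atm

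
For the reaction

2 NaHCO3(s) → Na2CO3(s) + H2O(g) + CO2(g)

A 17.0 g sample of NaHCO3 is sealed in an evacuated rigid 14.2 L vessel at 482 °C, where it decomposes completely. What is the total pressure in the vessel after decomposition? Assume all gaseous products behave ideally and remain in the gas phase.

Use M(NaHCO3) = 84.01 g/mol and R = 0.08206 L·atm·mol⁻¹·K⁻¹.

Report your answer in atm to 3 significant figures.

0.883 atm

n(NaHCO3) = 17.0 / 84.01 = 0.2024 mol
n(gas produced) = (2/2) × 0.2024 = 0.2024 mol
P = nRT/V = 0.2024 × 0.08206 × 755.15 / 14.2 = 0.8833 atm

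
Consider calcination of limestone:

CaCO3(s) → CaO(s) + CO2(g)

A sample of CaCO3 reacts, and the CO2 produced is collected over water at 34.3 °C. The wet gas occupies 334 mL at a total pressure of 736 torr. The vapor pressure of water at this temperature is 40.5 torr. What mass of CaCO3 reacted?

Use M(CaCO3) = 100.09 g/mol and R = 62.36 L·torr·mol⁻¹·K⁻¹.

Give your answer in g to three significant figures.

1.21 g

P(CO2) = 736 − 40.5 = 695.5 torr
n(CO2) = PV/RT = (695.5 × 0.3340) / (62.36 × 307.45) = 0.01212 mol
n(CaCO3) = (1/1) × 0.01212 = 0.01212 mol
m(CaCO3) = 0.01212 × 100.09 = 1.213 g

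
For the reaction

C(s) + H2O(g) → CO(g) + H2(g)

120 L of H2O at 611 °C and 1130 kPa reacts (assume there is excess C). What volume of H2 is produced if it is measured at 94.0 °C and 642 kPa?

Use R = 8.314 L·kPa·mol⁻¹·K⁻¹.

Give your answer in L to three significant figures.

87.7 L

n(H2O) = PV/RT = (1130 × 120) / (8.314 × 884.15) = 18.45 mol
n(H2) = (1/1) × 18.45 = 18.45 mol
V = nRT/P = 18.45 × 8.314 × 367.15 / 642 = 87.72 L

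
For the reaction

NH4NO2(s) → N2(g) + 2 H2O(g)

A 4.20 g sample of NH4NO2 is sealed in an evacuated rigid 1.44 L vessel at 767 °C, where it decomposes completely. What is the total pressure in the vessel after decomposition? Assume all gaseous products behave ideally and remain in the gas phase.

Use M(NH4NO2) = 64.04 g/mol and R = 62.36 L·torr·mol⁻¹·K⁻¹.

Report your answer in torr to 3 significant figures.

8860 torr

n(NH4NO2) = 4.20 / 64.04 = 0.06558 mol
n(gas produced) = (3/1) × 0.06558 = 0.1967 mol
P = nRT/V = 0.1967 × 62.36 × 1040.15 / 1.44 = 8860 torr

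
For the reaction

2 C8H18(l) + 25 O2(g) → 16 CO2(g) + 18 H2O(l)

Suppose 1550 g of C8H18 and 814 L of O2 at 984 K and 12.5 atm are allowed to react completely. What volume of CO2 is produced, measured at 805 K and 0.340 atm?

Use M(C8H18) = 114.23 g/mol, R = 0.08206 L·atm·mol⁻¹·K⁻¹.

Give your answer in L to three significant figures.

n(C8H18) = 1550 / 114.23 = 13.57 mol
n(O2) = PV/RT = (12.5 × 814) / (0.08206 × 984) = 126.0 mol
For 13.57 mol C8H18, stoichiometry requires (25/2) × 13.57 = 169.6 mol O2; 126.0 mol is available, so O2 is limiting.
n(CO2) = (16/25) × 126.0 = 80.64 mol
V(CO2) = nRT/P = 80.64 × 0.08206 × 805 / 0.340 = 15670 L

15700 L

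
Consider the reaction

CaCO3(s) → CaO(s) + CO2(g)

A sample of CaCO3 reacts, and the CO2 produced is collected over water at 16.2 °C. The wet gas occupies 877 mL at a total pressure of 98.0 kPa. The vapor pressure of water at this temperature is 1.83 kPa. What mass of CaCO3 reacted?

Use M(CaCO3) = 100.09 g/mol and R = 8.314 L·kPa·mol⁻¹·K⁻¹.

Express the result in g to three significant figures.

3.51 g

P(CO2) = 98.0 − 1.83 = 96.17 kPa
n(CO2) = PV/RT = (96.17 × 0.8770) / (8.314 × 289.35) = 0.03506 mol
n(CaCO3) = (1/1) × 0.03506 = 0.03506 mol
m(CaCO3) = 0.03506 × 100.09 = 3.509 g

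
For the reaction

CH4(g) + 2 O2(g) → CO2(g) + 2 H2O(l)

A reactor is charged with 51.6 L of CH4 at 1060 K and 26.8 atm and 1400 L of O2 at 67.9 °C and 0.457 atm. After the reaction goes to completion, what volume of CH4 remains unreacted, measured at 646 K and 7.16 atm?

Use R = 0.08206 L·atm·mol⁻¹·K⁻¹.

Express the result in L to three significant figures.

n(CH4) = PV/RT = (26.8 × 51.6) / (0.08206 × 1060) = 15.90 mol
n(O2) = PV/RT = (0.457 × 1400) / (0.08206 × 341.05) = 22.86 mol
For 15.90 mol CH4, stoichiometry requires (2/1) × 15.90 = 31.80 mol O2; 22.86 mol is available, so O2 is limiting.
n(CH4) consumed = (1/2) × 22.86 = 11.43 mol; remaining = 15.90 − 11.43 = 4.470 mol
V(CH4) = nRT/P = 4.470 × 0.08206 × 646 / 7.16 = 33.09 L

33.1 L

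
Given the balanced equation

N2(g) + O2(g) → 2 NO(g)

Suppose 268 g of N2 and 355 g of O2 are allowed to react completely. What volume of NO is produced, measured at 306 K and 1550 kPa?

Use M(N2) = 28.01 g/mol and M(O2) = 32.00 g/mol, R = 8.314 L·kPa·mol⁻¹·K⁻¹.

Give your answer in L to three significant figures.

n(N2) = 268 / 28.01 = 9.568 mol
n(O2) = 355 / 32.00 = 11.09 mol
For 9.568 mol N2, stoichiometry requires (1/1) × 9.568 = 9.568 mol O2; 11.09 mol is available, so N2 is limiting.
n(NO) = (2/1) × 9.568 = 19.14 mol
V(NO) = nRT/P = 19.14 × 8.314 × 306 / 1550 = 31.42 L

31.4 L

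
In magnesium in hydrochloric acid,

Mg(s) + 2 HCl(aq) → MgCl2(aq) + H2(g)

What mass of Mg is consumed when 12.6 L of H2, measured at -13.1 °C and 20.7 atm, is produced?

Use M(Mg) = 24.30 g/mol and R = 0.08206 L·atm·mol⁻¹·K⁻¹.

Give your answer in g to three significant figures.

297 g

n(H2) = PV/RT = (20.7 × 12.6) / (0.08206 × 260.05) = 12.22 mol
n(Mg) = (1/1) × 12.22 = 12.22 mol
m(Mg) = 12.22 × 24.30 = 296.9 g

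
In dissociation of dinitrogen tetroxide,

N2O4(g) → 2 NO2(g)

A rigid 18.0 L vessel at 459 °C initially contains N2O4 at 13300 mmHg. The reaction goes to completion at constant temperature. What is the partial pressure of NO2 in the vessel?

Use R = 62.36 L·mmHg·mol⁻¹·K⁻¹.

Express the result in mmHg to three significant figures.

n(N2O4)₀ = PV/RT = (13300 × 18.0) / (62.36 × 732.15) = 5.243 mol
n(NO2) = (2/1) × 5.243 = 10.49 mol
P(NO2) = nRT/V = 10.49 × 62.36 × 732.15 / 18.0 = 26610 mmHg

26600 mmHg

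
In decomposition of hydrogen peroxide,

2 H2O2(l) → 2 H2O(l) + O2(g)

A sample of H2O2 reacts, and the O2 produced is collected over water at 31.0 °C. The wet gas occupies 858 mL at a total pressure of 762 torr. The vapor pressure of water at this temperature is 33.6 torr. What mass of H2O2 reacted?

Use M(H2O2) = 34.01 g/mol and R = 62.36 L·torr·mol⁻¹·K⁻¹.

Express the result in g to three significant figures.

P(O2) = 762 − 33.6 = 728.4 torr
n(O2) = PV/RT = (728.4 × 0.8580) / (62.36 × 304.15) = 0.03295 mol
n(H2O2) = (2/1) × 0.03295 = 0.06590 mol
m(H2O2) = 0.06590 × 34.01 = 2.241 g

2.24 g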